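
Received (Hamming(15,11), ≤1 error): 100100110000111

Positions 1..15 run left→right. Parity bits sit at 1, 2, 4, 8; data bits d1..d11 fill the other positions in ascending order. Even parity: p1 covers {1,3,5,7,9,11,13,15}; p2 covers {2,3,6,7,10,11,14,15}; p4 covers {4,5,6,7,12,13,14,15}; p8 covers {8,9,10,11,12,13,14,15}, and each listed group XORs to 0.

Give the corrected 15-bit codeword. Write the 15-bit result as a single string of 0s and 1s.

100101110000111

s1 (pos 1,3,5,7,9,11,13,15): 1⊕0⊕0⊕1⊕0⊕0⊕1⊕1 = 0
s2 (pos 2,3,6,7,10,11,14,15): 0⊕0⊕0⊕1⊕0⊕0⊕1⊕1 = 1
s4 (pos 4,5,6,7,12,13,14,15): 1⊕0⊕0⊕1⊕0⊕1⊕1⊕1 = 1
s8 (pos 8,9,10,11,12,13,14,15): 1⊕0⊕0⊕0⊕0⊕1⊕1⊕1 = 0
Syndrome s8…s1 = 0110 → error at position 6.
Flip position 6: 100100110000111 → 100101110000111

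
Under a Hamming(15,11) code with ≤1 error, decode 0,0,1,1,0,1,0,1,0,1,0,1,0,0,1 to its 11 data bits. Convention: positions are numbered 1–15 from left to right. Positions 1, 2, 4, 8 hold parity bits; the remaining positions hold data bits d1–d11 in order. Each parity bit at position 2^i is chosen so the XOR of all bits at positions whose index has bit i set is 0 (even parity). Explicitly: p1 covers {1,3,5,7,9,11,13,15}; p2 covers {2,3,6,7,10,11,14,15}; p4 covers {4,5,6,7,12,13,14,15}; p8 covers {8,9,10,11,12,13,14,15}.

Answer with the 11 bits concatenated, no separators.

s1 (pos 1,3,5,7,9,11,13,15): 0⊕1⊕0⊕0⊕0⊕0⊕0⊕1 = 0
s2 (pos 2,3,6,7,10,11,14,15): 0⊕1⊕1⊕0⊕1⊕0⊕0⊕1 = 0
s4 (pos 4,5,6,7,12,13,14,15): 1⊕0⊕1⊕0⊕1⊕0⊕0⊕1 = 0
s8 (pos 8,9,10,11,12,13,14,15): 1⊕0⊕1⊕0⊕1⊕0⊕0⊕1 = 0
Syndrome s8…s1 = 0000 → no error.
Read data bits from positions 3,5,6,7,9,10,11,12,13,14,15: 10100101001

10100101001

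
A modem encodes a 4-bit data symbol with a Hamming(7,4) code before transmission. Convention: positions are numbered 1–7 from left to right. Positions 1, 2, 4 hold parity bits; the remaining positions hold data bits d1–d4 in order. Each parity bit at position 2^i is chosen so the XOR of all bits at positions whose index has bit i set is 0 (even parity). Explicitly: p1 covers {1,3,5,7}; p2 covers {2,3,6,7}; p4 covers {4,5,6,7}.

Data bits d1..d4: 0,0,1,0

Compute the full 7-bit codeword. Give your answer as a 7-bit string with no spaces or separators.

0101010

Place data at non-parity positions: p1 p2 0 p4 0 1 0
p1 (pos 1,3,5,7): XOR of data positions = 0⊕0⊕0 = 0
p2 (pos 2,3,6,7): XOR of data positions = 0⊕1⊕0 = 1
p4 (pos 4,5,6,7): XOR of data positions = 0⊕1⊕0 = 1
Codeword: 0101010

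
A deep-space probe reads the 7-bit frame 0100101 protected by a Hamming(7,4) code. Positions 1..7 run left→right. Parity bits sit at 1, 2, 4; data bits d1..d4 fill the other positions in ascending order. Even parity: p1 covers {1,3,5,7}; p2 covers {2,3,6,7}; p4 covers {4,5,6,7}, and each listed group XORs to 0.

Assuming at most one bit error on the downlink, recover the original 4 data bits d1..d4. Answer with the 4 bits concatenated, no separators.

0101

s1 (pos 1,3,5,7): 0⊕0⊕1⊕1 = 0
s2 (pos 2,3,6,7): 1⊕0⊕0⊕1 = 0
s4 (pos 4,5,6,7): 0⊕1⊕0⊕1 = 0
Syndrome s4…s1 = 000 → no error.
Read data bits from positions 3,5,6,7: 0101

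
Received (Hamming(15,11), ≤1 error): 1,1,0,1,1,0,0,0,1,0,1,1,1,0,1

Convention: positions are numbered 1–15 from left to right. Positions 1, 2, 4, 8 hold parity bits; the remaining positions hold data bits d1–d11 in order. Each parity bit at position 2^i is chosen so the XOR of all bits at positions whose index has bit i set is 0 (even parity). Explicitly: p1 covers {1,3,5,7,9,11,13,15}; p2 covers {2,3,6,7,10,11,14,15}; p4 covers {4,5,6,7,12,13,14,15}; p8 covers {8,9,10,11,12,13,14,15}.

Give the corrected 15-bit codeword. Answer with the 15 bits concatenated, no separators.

110110001011111

s1 (pos 1,3,5,7,9,11,13,15): 1⊕0⊕1⊕0⊕1⊕1⊕1⊕1 = 0
s2 (pos 2,3,6,7,10,11,14,15): 1⊕0⊕0⊕0⊕0⊕1⊕0⊕1 = 1
s4 (pos 4,5,6,7,12,13,14,15): 1⊕1⊕0⊕0⊕1⊕1⊕0⊕1 = 1
s8 (pos 8,9,10,11,12,13,14,15): 0⊕1⊕0⊕1⊕1⊕1⊕0⊕1 = 1
Syndrome s8…s1 = 1110 → error at position 14.
Flip position 14: 110110001011101 → 110110001011111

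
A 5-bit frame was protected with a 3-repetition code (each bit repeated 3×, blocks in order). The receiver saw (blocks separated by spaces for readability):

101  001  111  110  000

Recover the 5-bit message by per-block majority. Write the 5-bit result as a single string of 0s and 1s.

10110

Block 1 (101): 2 ones → 1
Block 2 (001): 1 one → 0
Block 3 (111): 3 ones → 1
Block 4 (110): 2 ones → 1
Block 5 (000): 0 ones → 0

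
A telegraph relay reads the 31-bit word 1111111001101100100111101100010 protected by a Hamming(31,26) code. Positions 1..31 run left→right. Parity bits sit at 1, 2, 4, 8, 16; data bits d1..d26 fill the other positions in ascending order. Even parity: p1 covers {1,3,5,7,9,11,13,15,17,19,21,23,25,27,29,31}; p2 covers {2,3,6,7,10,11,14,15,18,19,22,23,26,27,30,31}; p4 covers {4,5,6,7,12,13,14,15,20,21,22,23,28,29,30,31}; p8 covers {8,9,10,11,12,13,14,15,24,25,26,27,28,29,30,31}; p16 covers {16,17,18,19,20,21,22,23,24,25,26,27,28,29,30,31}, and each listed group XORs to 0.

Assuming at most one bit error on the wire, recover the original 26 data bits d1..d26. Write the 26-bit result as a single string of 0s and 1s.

s1 (pos 1,3,5,7,9,11,13,15,17,19,21,23,25,27,29,31): 1⊕1⊕1⊕1⊕0⊕1⊕1⊕0⊕1⊕0⊕1⊕1⊕1⊕0⊕0⊕0 = 0
s2 (pos 2,3,6,7,10,11,14,15,18,19,22,23,26,27,30,31): 1⊕1⊕1⊕1⊕1⊕1⊕1⊕0⊕0⊕0⊕1⊕1⊕1⊕0⊕1⊕0 = 1
s4 (pos 4,5,6,7,12,13,14,15,20,21,22,23,28,29,30,31): 1⊕1⊕1⊕1⊕0⊕1⊕1⊕0⊕1⊕1⊕1⊕1⊕0⊕0⊕1⊕0 = 1
s8 (pos 8,9,10,11,12,13,14,15,24,25,26,27,28,29,30,31): 0⊕0⊕1⊕1⊕0⊕1⊕1⊕0⊕0⊕1⊕1⊕0⊕0⊕0⊕1⊕0 = 1
s16 (pos 16,17,18,19,20,21,22,23,24,25,26,27,28,29,30,31): 0⊕1⊕0⊕0⊕1⊕1⊕1⊕1⊕0⊕1⊕1⊕0⊕0⊕0⊕1⊕0 = 0
Syndrome s16…s1 = 01110 → error at position 14.
Flip position 14: 1111111001101100100111101100010 → 1111111001101000100111101100010
Read data bits from positions 3,5,6,7,9,10,11,12,13,14,15,17,18,19,20,21,22,23,24,25,26,27,28,29,30,31: 11110110100100111101100010

11110110100100111101100010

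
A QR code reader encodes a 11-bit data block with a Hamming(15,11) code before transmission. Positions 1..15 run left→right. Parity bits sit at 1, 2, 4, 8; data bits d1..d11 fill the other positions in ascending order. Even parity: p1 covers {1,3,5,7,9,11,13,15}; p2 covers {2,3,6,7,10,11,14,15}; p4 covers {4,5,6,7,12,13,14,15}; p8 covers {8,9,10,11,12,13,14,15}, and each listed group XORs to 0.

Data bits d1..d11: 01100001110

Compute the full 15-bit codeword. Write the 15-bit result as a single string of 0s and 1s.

000111010001110

Place data at non-parity positions: p1 p2 0 p4 1 1 0 p8 0 0 0 1 1 1 0
p1 (pos 1,3,5,7,9,11,13,15): XOR of data positions = 0⊕1⊕0⊕0⊕0⊕1⊕0 = 0
p2 (pos 2,3,6,7,10,11,14,15): XOR of data positions = 0⊕1⊕0⊕0⊕0⊕1⊕0 = 0
p4 (pos 4,5,6,7,12,13,14,15): XOR of data positions = 1⊕1⊕0⊕1⊕1⊕1⊕0 = 1
p8 (pos 8,9,10,11,12,13,14,15): XOR of data positions = 0⊕0⊕0⊕1⊕1⊕1⊕0 = 1
Codeword: 000111010001110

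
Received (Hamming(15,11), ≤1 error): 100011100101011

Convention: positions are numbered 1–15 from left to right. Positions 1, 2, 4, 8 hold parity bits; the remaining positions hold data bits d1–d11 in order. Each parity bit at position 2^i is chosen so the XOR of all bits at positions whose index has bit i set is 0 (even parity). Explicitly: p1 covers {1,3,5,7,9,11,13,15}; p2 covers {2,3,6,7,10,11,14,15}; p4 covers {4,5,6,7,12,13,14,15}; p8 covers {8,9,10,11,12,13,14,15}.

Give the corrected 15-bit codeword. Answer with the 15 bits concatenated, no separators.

110011100101011

s1 (pos 1,3,5,7,9,11,13,15): 1⊕0⊕1⊕1⊕0⊕0⊕0⊕1 = 0
s2 (pos 2,3,6,7,10,11,14,15): 0⊕0⊕1⊕1⊕1⊕0⊕1⊕1 = 1
s4 (pos 4,5,6,7,12,13,14,15): 0⊕1⊕1⊕1⊕1⊕0⊕1⊕1 = 0
s8 (pos 8,9,10,11,12,13,14,15): 0⊕0⊕1⊕0⊕1⊕0⊕1⊕1 = 0
Syndrome s8…s1 = 0010 → error at position 2.
Flip position 2: 100011100101011 → 110011100101011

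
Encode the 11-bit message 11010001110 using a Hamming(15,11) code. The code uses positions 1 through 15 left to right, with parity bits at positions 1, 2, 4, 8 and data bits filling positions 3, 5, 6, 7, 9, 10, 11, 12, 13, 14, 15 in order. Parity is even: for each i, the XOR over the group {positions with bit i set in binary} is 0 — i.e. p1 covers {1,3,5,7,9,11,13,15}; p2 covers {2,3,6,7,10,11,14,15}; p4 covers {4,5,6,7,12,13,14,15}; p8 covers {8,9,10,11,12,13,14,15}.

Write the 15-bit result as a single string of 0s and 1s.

011110110001110

Place data at non-parity positions: p1 p2 1 p4 1 0 1 p8 0 0 0 1 1 1 0
p1 (pos 1,3,5,7,9,11,13,15): XOR of data positions = 1⊕1⊕1⊕0⊕0⊕1⊕0 = 0
p2 (pos 2,3,6,7,10,11,14,15): XOR of data positions = 1⊕0⊕1⊕0⊕0⊕1⊕0 = 1
p4 (pos 4,5,6,7,12,13,14,15): XOR of data positions = 1⊕0⊕1⊕1⊕1⊕1⊕0 = 1
p8 (pos 8,9,10,11,12,13,14,15): XOR of data positions = 0⊕0⊕0⊕1⊕1⊕1⊕0 = 1
Codeword: 011110110001110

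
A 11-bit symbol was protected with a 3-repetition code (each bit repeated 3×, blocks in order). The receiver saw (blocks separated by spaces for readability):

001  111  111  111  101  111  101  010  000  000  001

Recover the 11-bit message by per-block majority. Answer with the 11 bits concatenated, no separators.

01111110000

Block 1 (001): 1 one → 0
Block 2 (111): 3 ones → 1
Block 3 (111): 3 ones → 1
Block 4 (111): 3 ones → 1
Block 5 (101): 2 ones → 1
Block 6 (111): 3 ones → 1
Block 7 (101): 2 ones → 1
Block 8 (010): 1 one → 0
Block 9 (000): 0 ones → 0
Block 10 (000): 0 ones → 0
Block 11 (001): 1 one → 0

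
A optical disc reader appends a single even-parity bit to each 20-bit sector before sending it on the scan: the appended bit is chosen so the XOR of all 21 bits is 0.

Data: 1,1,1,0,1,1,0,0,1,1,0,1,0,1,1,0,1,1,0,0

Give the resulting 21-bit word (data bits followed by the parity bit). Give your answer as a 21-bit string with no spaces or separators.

XOR of the 20 data bits: 1⊕1⊕1⊕0⊕1⊕1⊕0⊕0⊕1⊕1⊕0⊕1⊕0⊕1⊕1⊕0⊕1⊕1⊕0⊕0 = 0
Parity bit = 0 (so all 21 bits XOR to 0).

111011001101011011000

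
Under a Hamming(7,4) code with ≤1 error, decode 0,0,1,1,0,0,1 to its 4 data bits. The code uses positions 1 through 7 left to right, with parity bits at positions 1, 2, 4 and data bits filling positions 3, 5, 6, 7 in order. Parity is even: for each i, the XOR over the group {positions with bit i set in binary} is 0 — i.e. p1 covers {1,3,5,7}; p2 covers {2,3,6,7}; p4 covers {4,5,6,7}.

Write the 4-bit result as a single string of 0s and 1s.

s1 (pos 1,3,5,7): 0⊕1⊕0⊕1 = 0
s2 (pos 2,3,6,7): 0⊕1⊕0⊕1 = 0
s4 (pos 4,5,6,7): 1⊕0⊕0⊕1 = 0
Syndrome s4…s1 = 000 → no error.
Read data bits from positions 3,5,6,7: 1001

1001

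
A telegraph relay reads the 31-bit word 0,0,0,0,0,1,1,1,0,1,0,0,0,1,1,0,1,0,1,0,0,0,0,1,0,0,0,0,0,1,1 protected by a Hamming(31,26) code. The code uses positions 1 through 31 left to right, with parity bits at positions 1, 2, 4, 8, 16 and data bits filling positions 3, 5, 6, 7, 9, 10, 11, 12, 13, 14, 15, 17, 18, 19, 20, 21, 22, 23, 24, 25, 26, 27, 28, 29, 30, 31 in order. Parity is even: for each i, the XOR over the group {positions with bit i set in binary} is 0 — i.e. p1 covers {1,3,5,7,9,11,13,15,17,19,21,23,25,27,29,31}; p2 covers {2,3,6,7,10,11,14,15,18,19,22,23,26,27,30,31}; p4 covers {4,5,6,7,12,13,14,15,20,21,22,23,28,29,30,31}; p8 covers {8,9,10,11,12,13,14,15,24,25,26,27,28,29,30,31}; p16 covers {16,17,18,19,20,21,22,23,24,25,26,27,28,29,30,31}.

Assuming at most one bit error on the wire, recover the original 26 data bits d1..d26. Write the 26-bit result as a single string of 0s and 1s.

00110100011101000011000011

s1 (pos 1,3,5,7,9,11,13,15,17,19,21,23,25,27,29,31): 0⊕0⊕0⊕1⊕0⊕0⊕0⊕1⊕1⊕1⊕0⊕0⊕0⊕0⊕0⊕1 = 1
s2 (pos 2,3,6,7,10,11,14,15,18,19,22,23,26,27,30,31): 0⊕0⊕1⊕1⊕1⊕0⊕1⊕1⊕0⊕1⊕0⊕0⊕0⊕0⊕1⊕1 = 0
s4 (pos 4,5,6,7,12,13,14,15,20,21,22,23,28,29,30,31): 0⊕0⊕1⊕1⊕0⊕0⊕1⊕1⊕0⊕0⊕0⊕0⊕0⊕0⊕1⊕1 = 0
s8 (pos 8,9,10,11,12,13,14,15,24,25,26,27,28,29,30,31): 1⊕0⊕1⊕0⊕0⊕0⊕1⊕1⊕1⊕0⊕0⊕0⊕0⊕0⊕1⊕1 = 1
s16 (pos 16,17,18,19,20,21,22,23,24,25,26,27,28,29,30,31): 0⊕1⊕0⊕1⊕0⊕0⊕0⊕0⊕1⊕0⊕0⊕0⊕0⊕0⊕1⊕1 = 1
Syndrome s16…s1 = 11001 → error at position 25.
Flip position 25: 0000011101000110101000010000011 → 0000011101000110101000011000011
Read data bits from positions 3,5,6,7,9,10,11,12,13,14,15,17,18,19,20,21,22,23,24,25,26,27,28,29,30,31: 00110100011101000011000011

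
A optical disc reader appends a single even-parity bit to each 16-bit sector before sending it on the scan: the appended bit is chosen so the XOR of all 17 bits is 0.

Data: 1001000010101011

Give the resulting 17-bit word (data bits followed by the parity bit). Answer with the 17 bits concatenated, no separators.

10010000101010111

XOR of the 16 data bits: 1⊕0⊕0⊕1⊕0⊕0⊕0⊕0⊕1⊕0⊕1⊕0⊕1⊕0⊕1⊕1 = 1
Parity bit = 1 (so all 17 bits XOR to 0).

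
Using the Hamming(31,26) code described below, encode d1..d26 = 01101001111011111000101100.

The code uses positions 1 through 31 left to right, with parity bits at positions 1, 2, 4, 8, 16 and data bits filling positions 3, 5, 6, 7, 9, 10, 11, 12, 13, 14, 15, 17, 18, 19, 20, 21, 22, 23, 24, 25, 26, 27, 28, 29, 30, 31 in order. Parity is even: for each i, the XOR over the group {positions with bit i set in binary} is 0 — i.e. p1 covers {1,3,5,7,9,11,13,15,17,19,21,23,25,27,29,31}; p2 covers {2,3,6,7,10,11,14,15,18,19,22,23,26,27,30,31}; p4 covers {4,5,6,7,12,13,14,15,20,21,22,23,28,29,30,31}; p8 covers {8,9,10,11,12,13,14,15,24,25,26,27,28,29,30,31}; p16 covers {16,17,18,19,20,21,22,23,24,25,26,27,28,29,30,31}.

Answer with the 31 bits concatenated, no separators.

1101110010011110011111000101100

Place data at non-parity positions: p1 p2 0 p4 1 1 0 p8 1 0 0 1 1 1 1 p16 0 1 1 1 1 1 0 0 0 1 0 1 1 0 0
p1 (pos 1,3,5,7,9,11,13,15,17,19,21,23,25,27,29,31): XOR of data positions = 0⊕1⊕0⊕1⊕0⊕1⊕1⊕0⊕1⊕1⊕0⊕0⊕0⊕1⊕0 = 1
p2 (pos 2,3,6,7,10,11,14,15,18,19,22,23,26,27,30,31): XOR of data positions = 0⊕1⊕0⊕0⊕0⊕1⊕1⊕1⊕1⊕1⊕0⊕1⊕0⊕0⊕0 = 1
p4 (pos 4,5,6,7,12,13,14,15,20,21,22,23,28,29,30,31): XOR of data positions = 1⊕1⊕0⊕1⊕1⊕1⊕1⊕1⊕1⊕1⊕0⊕1⊕1⊕0⊕0 = 1
p8 (pos 8,9,10,11,12,13,14,15,24,25,26,27,28,29,30,31): XOR of data positions = 1⊕0⊕0⊕1⊕1⊕1⊕1⊕0⊕0⊕1⊕0⊕1⊕1⊕0⊕0 = 0
p16 (pos 16,17,18,19,20,21,22,23,24,25,26,27,28,29,30,31): XOR of data positions = 0⊕1⊕1⊕1⊕1⊕1⊕0⊕0⊕0⊕1⊕0⊕1⊕1⊕0⊕0 = 0
Codeword: 1101110010011110011111000101100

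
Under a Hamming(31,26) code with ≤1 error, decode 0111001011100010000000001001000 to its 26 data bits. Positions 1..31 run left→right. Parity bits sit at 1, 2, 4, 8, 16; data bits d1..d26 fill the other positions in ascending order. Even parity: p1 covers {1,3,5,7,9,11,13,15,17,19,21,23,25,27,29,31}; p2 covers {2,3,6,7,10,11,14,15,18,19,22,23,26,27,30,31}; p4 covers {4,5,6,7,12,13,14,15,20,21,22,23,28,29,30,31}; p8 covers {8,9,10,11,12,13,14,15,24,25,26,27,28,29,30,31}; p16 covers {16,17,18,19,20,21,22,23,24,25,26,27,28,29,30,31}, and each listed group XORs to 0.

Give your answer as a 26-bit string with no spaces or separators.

10011110001000000001001000

s1 (pos 1,3,5,7,9,11,13,15,17,19,21,23,25,27,29,31): 0⊕1⊕0⊕1⊕1⊕1⊕0⊕1⊕0⊕0⊕0⊕0⊕1⊕0⊕0⊕0 = 0
s2 (pos 2,3,6,7,10,11,14,15,18,19,22,23,26,27,30,31): 1⊕1⊕0⊕1⊕1⊕1⊕0⊕1⊕0⊕0⊕0⊕0⊕0⊕0⊕0⊕0 = 0
s4 (pos 4,5,6,7,12,13,14,15,20,21,22,23,28,29,30,31): 1⊕0⊕0⊕1⊕0⊕0⊕0⊕1⊕0⊕0⊕0⊕0⊕1⊕0⊕0⊕0 = 0
s8 (pos 8,9,10,11,12,13,14,15,24,25,26,27,28,29,30,31): 0⊕1⊕1⊕1⊕0⊕0⊕0⊕1⊕0⊕1⊕0⊕0⊕1⊕0⊕0⊕0 = 0
s16 (pos 16,17,18,19,20,21,22,23,24,25,26,27,28,29,30,31): 0⊕0⊕0⊕0⊕0⊕0⊕0⊕0⊕0⊕1⊕0⊕0⊕1⊕0⊕0⊕0 = 0
Syndrome s16…s1 = 00000 → no error.
Read data bits from positions 3,5,6,7,9,10,11,12,13,14,15,17,18,19,20,21,22,23,24,25,26,27,28,29,30,31: 10011110001000000001001000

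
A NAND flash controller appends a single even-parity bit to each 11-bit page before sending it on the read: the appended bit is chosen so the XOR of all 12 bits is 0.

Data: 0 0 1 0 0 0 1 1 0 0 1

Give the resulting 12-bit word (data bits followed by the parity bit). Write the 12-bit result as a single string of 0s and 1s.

001000110010

XOR of the 11 data bits: 0⊕0⊕1⊕0⊕0⊕0⊕1⊕1⊕0⊕0⊕1 = 0
Parity bit = 0 (so all 12 bits XOR to 0).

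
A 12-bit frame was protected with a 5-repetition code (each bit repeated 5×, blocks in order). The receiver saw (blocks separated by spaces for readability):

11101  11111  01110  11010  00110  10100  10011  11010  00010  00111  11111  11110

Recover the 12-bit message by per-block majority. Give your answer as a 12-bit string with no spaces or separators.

111100110111

Block 1 (11101): 4 ones → 1
Block 2 (11111): 5 ones → 1
Block 3 (01110): 3 ones → 1
Block 4 (11010): 3 ones → 1
Block 5 (00110): 2 ones → 0
Block 6 (10100): 2 ones → 0
Block 7 (10011): 3 ones → 1
Block 8 (11010): 3 ones → 1
Block 9 (00010): 1 one → 0
Block 10 (00111): 3 ones → 1
Block 11 (11111): 5 ones → 1
Block 12 (11110): 4 ones → 1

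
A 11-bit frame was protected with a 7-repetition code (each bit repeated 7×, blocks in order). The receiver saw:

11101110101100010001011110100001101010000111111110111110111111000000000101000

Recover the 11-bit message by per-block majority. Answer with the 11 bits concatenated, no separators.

10010011100

Block 1 (1110111): 6 ones → 1
Block 2 (0101100): 3 ones → 0
Block 3 (0100010): 2 ones → 0
Block 4 (1111010): 5 ones → 1
Block 5 (0001101): 3 ones → 0
Block 6 (0100001): 2 ones → 0
Block 7 (1111111): 7 ones → 1
Block 8 (0111110): 5 ones → 1
Block 9 (1111110): 6 ones → 1
Block 10 (0000000): 0 ones → 0
Block 11 (0101000): 2 ones → 0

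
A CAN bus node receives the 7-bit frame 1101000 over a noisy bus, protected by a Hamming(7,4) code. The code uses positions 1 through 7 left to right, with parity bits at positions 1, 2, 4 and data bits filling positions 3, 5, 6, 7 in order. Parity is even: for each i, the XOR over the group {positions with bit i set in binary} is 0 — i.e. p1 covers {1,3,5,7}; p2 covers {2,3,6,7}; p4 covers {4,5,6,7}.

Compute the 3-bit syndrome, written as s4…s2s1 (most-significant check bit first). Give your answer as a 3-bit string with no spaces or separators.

s1 (pos 1,3,5,7): 1⊕0⊕0⊕0 = 1
s2 (pos 2,3,6,7): 1⊕0⊕0⊕0 = 1
s4 (pos 4,5,6,7): 1⊕0⊕0⊕0 = 1
Syndrome s4…s1 = 111 → error at position 7.

111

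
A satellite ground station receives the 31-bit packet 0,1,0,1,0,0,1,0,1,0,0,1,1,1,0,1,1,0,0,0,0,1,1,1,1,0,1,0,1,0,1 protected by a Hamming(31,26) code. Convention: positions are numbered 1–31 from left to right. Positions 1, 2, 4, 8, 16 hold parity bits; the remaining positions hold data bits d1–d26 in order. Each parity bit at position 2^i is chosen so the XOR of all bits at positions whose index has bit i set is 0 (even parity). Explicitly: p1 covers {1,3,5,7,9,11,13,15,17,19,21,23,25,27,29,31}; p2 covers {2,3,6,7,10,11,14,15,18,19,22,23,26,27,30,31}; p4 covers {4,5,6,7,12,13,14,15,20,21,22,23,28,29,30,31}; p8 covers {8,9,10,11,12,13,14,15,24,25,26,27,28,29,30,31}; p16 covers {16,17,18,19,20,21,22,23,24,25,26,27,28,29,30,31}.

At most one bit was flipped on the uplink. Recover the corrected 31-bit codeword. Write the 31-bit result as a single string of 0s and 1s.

s1 (pos 1,3,5,7,9,11,13,15,17,19,21,23,25,27,29,31): 0⊕0⊕0⊕1⊕1⊕0⊕1⊕0⊕1⊕0⊕0⊕1⊕1⊕1⊕1⊕1 = 1
s2 (pos 2,3,6,7,10,11,14,15,18,19,22,23,26,27,30,31): 1⊕0⊕0⊕1⊕0⊕0⊕1⊕0⊕0⊕0⊕1⊕1⊕0⊕1⊕0⊕1 = 1
s4 (pos 4,5,6,7,12,13,14,15,20,21,22,23,28,29,30,31): 1⊕0⊕0⊕1⊕1⊕1⊕1⊕0⊕0⊕0⊕1⊕1⊕0⊕1⊕0⊕1 = 1
s8 (pos 8,9,10,11,12,13,14,15,24,25,26,27,28,29,30,31): 0⊕1⊕0⊕0⊕1⊕1⊕1⊕0⊕1⊕1⊕0⊕1⊕0⊕1⊕0⊕1 = 1
s16 (pos 16,17,18,19,20,21,22,23,24,25,26,27,28,29,30,31): 1⊕1⊕0⊕0⊕0⊕0⊕1⊕1⊕1⊕1⊕0⊕1⊕0⊕1⊕0⊕1 = 1
Syndrome s16…s1 = 11111 → error at position 31.
Flip position 31: 0101001010011101100001111010101 → 0101001010011101100001111010100

0101001010011101100001111010100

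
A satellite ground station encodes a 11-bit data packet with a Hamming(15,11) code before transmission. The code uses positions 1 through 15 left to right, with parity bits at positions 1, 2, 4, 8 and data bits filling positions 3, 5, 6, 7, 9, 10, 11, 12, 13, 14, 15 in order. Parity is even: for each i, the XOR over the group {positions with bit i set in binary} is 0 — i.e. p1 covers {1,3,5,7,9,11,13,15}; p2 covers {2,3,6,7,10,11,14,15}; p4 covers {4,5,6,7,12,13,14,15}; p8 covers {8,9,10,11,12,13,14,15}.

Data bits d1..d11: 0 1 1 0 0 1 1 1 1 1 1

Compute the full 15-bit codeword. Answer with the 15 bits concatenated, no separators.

010011000111111

Place data at non-parity positions: p1 p2 0 p4 1 1 0 p8 0 1 1 1 1 1 1
p1 (pos 1,3,5,7,9,11,13,15): XOR of data positions = 0⊕1⊕0⊕0⊕1⊕1⊕1 = 0
p2 (pos 2,3,6,7,10,11,14,15): XOR of data positions = 0⊕1⊕0⊕1⊕1⊕1⊕1 = 1
p4 (pos 4,5,6,7,12,13,14,15): XOR of data positions = 1⊕1⊕0⊕1⊕1⊕1⊕1 = 0
p8 (pos 8,9,10,11,12,13,14,15): XOR of data positions = 0⊕1⊕1⊕1⊕1⊕1⊕1 = 0
Codeword: 010011000111111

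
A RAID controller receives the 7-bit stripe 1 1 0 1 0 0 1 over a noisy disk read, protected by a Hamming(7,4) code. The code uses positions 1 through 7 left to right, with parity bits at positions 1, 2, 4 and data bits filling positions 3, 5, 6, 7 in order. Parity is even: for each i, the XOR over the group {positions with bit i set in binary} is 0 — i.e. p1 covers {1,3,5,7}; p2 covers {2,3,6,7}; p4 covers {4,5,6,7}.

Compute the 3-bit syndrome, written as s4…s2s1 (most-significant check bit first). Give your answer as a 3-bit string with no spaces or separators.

s1 (pos 1,3,5,7): 1⊕0⊕0⊕1 = 0
s2 (pos 2,3,6,7): 1⊕0⊕0⊕1 = 0
s4 (pos 4,5,6,7): 1⊕0⊕0⊕1 = 0
Syndrome s4…s1 = 000 → no error.

000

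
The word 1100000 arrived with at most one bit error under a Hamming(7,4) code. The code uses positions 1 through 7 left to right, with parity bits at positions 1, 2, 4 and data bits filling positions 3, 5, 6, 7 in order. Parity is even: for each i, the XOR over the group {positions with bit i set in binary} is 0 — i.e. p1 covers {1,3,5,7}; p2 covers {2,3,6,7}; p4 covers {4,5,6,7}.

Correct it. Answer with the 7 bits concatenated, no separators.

s1 (pos 1,3,5,7): 1⊕0⊕0⊕0 = 1
s2 (pos 2,3,6,7): 1⊕0⊕0⊕0 = 1
s4 (pos 4,5,6,7): 0⊕0⊕0⊕0 = 0
Syndrome s4…s1 = 011 → error at position 3.
Flip position 3: 1100000 → 1110000

1110000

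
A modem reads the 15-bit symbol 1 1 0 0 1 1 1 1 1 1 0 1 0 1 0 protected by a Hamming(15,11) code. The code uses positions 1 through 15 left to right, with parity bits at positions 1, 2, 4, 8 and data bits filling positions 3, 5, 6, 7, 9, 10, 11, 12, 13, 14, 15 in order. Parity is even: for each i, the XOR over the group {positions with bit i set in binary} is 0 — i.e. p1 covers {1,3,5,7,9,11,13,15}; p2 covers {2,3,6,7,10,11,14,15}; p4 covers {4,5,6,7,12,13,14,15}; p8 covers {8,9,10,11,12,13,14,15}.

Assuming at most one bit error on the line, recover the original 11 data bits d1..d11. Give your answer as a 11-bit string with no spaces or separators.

01111101000

s1 (pos 1,3,5,7,9,11,13,15): 1⊕0⊕1⊕1⊕1⊕0⊕0⊕0 = 0
s2 (pos 2,3,6,7,10,11,14,15): 1⊕0⊕1⊕1⊕1⊕0⊕1⊕0 = 1
s4 (pos 4,5,6,7,12,13,14,15): 0⊕1⊕1⊕1⊕1⊕0⊕1⊕0 = 1
s8 (pos 8,9,10,11,12,13,14,15): 1⊕1⊕1⊕0⊕1⊕0⊕1⊕0 = 1
Syndrome s8…s1 = 1110 → error at position 14.
Flip position 14: 110011111101010 → 110011111101000
Read data bits from positions 3,5,6,7,9,10,11,12,13,14,15: 01111101000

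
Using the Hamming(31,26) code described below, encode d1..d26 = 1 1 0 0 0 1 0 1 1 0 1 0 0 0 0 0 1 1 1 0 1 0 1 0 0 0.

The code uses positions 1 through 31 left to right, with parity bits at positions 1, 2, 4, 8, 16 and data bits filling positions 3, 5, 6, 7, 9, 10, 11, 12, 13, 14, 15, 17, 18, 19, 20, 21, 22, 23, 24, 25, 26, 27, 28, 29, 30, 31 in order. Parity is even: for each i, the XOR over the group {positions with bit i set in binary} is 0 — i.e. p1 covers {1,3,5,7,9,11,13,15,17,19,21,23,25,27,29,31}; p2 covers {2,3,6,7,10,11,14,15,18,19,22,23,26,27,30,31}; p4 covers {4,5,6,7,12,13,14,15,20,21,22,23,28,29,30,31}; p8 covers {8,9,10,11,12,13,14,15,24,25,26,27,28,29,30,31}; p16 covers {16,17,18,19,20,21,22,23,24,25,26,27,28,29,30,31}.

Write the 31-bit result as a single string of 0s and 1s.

1011100101011011000001110101000

Place data at non-parity positions: p1 p2 1 p4 1 0 0 p8 0 1 0 1 1 0 1 p16 0 0 0 0 0 1 1 1 0 1 0 1 0 0 0
p1 (pos 1,3,5,7,9,11,13,15,17,19,21,23,25,27,29,31): XOR of data positions = 1⊕1⊕0⊕0⊕0⊕1⊕1⊕0⊕0⊕0⊕1⊕0⊕0⊕0⊕0 = 1
p2 (pos 2,3,6,7,10,11,14,15,18,19,22,23,26,27,30,31): XOR of data positions = 1⊕0⊕0⊕1⊕0⊕0⊕1⊕0⊕0⊕1⊕1⊕1⊕0⊕0⊕0 = 0
p4 (pos 4,5,6,7,12,13,14,15,20,21,22,23,28,29,30,31): XOR of data positions = 1⊕0⊕0⊕1⊕1⊕0⊕1⊕0⊕0⊕1⊕1⊕1⊕0⊕0⊕0 = 1
p8 (pos 8,9,10,11,12,13,14,15,24,25,26,27,28,29,30,31): XOR of data positions = 0⊕1⊕0⊕1⊕1⊕0⊕1⊕1⊕0⊕1⊕0⊕1⊕0⊕0⊕0 = 1
p16 (pos 16,17,18,19,20,21,22,23,24,25,26,27,28,29,30,31): XOR of data positions = 0⊕0⊕0⊕0⊕0⊕1⊕1⊕1⊕0⊕1⊕0⊕1⊕0⊕0⊕0 = 1
Codeword: 1011100101011011000001110101000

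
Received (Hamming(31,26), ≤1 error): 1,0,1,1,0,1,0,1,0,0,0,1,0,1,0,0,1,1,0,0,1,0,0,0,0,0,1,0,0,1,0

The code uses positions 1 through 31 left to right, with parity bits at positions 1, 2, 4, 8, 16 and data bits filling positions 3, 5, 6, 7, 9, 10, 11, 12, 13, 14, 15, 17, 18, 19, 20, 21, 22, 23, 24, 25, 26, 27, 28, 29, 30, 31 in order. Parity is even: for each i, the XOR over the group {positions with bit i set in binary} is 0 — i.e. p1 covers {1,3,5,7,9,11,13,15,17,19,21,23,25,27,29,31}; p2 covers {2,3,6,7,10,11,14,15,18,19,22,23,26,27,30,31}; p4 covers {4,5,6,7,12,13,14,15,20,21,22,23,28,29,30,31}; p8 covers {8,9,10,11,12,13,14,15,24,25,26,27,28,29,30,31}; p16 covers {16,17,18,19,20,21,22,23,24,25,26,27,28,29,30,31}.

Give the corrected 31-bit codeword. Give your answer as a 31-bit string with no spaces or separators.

1011010100010100110010001010010

s1 (pos 1,3,5,7,9,11,13,15,17,19,21,23,25,27,29,31): 1⊕1⊕0⊕0⊕0⊕0⊕0⊕0⊕1⊕0⊕1⊕0⊕0⊕1⊕0⊕0 = 1
s2 (pos 2,3,6,7,10,11,14,15,18,19,22,23,26,27,30,31): 0⊕1⊕1⊕0⊕0⊕0⊕1⊕0⊕1⊕0⊕0⊕0⊕0⊕1⊕1⊕0 = 0
s4 (pos 4,5,6,7,12,13,14,15,20,21,22,23,28,29,30,31): 1⊕0⊕1⊕0⊕1⊕0⊕1⊕0⊕0⊕1⊕0⊕0⊕0⊕0⊕1⊕0 = 0
s8 (pos 8,9,10,11,12,13,14,15,24,25,26,27,28,29,30,31): 1⊕0⊕0⊕0⊕1⊕0⊕1⊕0⊕0⊕0⊕0⊕1⊕0⊕0⊕1⊕0 = 1
s16 (pos 16,17,18,19,20,21,22,23,24,25,26,27,28,29,30,31): 0⊕1⊕1⊕0⊕0⊕1⊕0⊕0⊕0⊕0⊕0⊕1⊕0⊕0⊕1⊕0 = 1
Syndrome s16…s1 = 11001 → error at position 25.
Flip position 25: 1011010100010100110010000010010 → 1011010100010100110010001010010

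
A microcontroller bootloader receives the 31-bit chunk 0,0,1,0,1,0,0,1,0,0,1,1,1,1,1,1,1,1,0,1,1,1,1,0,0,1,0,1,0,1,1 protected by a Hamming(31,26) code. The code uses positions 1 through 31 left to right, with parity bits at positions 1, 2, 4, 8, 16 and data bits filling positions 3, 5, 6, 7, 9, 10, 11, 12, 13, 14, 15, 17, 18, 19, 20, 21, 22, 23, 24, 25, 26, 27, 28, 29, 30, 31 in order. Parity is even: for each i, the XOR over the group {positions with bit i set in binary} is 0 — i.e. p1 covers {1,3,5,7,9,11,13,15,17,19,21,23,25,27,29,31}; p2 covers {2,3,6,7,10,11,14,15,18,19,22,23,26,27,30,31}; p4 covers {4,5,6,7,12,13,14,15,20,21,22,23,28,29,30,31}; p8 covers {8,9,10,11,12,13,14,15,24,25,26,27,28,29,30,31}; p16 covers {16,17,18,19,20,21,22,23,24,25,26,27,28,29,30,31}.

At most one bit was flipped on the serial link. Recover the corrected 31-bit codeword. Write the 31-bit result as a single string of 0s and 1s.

s1 (pos 1,3,5,7,9,11,13,15,17,19,21,23,25,27,29,31): 0⊕1⊕1⊕0⊕0⊕1⊕1⊕1⊕1⊕0⊕1⊕1⊕0⊕0⊕0⊕1 = 1
s2 (pos 2,3,6,7,10,11,14,15,18,19,22,23,26,27,30,31): 0⊕1⊕0⊕0⊕0⊕1⊕1⊕1⊕1⊕0⊕1⊕1⊕1⊕0⊕1⊕1 = 0
s4 (pos 4,5,6,7,12,13,14,15,20,21,22,23,28,29,30,31): 0⊕1⊕0⊕0⊕1⊕1⊕1⊕1⊕1⊕1⊕1⊕1⊕1⊕0⊕1⊕1 = 0
s8 (pos 8,9,10,11,12,13,14,15,24,25,26,27,28,29,30,31): 1⊕0⊕0⊕1⊕1⊕1⊕1⊕1⊕0⊕0⊕1⊕0⊕1⊕0⊕1⊕1 = 0
s16 (pos 16,17,18,19,20,21,22,23,24,25,26,27,28,29,30,31): 1⊕1⊕1⊕0⊕1⊕1⊕1⊕1⊕0⊕0⊕1⊕0⊕1⊕0⊕1⊕1 = 1
Syndrome s16…s1 = 10001 → error at position 17.
Flip position 17: 0010100100111111110111100101011 → 0010100100111111010111100101011

0010100100111111010111100101011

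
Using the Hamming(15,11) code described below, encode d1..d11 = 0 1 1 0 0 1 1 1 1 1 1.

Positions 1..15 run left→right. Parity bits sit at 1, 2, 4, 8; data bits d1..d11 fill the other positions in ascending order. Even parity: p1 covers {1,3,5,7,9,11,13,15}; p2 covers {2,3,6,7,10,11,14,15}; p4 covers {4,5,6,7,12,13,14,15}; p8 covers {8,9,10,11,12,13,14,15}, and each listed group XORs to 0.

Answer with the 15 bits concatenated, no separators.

010011000111111

Place data at non-parity positions: p1 p2 0 p4 1 1 0 p8 0 1 1 1 1 1 1
p1 (pos 1,3,5,7,9,11,13,15): XOR of data positions = 0⊕1⊕0⊕0⊕1⊕1⊕1 = 0
p2 (pos 2,3,6,7,10,11,14,15): XOR of data positions = 0⊕1⊕0⊕1⊕1⊕1⊕1 = 1
p4 (pos 4,5,6,7,12,13,14,15): XOR of data positions = 1⊕1⊕0⊕1⊕1⊕1⊕1 = 0
p8 (pos 8,9,10,11,12,13,14,15): XOR of data positions = 0⊕1⊕1⊕1⊕1⊕1⊕1 = 0
Codeword: 010011000111111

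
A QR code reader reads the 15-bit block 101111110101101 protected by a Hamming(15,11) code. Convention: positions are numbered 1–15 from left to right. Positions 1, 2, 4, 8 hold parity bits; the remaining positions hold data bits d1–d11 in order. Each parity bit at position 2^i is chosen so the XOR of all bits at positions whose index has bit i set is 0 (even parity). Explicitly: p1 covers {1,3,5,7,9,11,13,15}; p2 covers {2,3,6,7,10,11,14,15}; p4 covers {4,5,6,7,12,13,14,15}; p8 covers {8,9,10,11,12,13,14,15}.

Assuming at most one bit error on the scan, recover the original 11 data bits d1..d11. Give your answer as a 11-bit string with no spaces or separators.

s1 (pos 1,3,5,7,9,11,13,15): 1⊕1⊕1⊕1⊕0⊕0⊕1⊕1 = 0
s2 (pos 2,3,6,7,10,11,14,15): 0⊕1⊕1⊕1⊕1⊕0⊕0⊕1 = 1
s4 (pos 4,5,6,7,12,13,14,15): 1⊕1⊕1⊕1⊕1⊕1⊕0⊕1 = 1
s8 (pos 8,9,10,11,12,13,14,15): 1⊕0⊕1⊕0⊕1⊕1⊕0⊕1 = 1
Syndrome s8…s1 = 1110 → error at position 14.
Flip position 14: 101111110101101 → 101111110101111
Read data bits from positions 3,5,6,7,9,10,11,12,13,14,15: 11110101111

11110101111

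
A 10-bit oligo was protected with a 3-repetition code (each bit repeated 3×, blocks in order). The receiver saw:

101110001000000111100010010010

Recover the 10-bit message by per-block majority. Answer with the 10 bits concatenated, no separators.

Block 1 (101): 2 ones → 1
Block 2 (110): 2 ones → 1
Block 3 (001): 1 one → 0
Block 4 (000): 0 ones → 0
Block 5 (000): 0 ones → 0
Block 6 (111): 3 ones → 1
Block 7 (100): 1 one → 0
Block 8 (010): 1 one → 0
Block 9 (010): 1 one → 0
Block 10 (010): 1 one → 0

1100010000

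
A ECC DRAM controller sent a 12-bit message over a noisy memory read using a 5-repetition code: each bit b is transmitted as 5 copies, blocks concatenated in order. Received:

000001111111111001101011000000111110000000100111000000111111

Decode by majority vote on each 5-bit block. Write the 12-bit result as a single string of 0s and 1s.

011010100101

Block 1 (00000): 0 ones → 0
Block 2 (11111): 5 ones → 1
Block 3 (11111): 5 ones → 1
Block 4 (00110): 2 ones → 0
Block 5 (10110): 3 ones → 1
Block 6 (00000): 0 ones → 0
Block 7 (11111): 5 ones → 1
Block 8 (00000): 0 ones → 0
Block 9 (00100): 1 one → 0
Block 10 (11100): 3 ones → 1
Block 11 (00001): 1 one → 0
Block 12 (11111): 5 ones → 1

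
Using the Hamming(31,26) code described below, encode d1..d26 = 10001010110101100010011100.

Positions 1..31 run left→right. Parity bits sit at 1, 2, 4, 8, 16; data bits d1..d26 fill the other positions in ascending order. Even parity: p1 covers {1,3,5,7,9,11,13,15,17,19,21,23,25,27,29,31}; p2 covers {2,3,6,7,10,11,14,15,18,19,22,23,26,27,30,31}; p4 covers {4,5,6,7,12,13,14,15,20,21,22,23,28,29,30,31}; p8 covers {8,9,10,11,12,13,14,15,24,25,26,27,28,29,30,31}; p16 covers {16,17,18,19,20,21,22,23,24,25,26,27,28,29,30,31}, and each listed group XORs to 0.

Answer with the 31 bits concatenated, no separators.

0111000010101101101100010011100

Place data at non-parity positions: p1 p2 1 p4 0 0 0 p8 1 0 1 0 1 1 0 p16 1 0 1 1 0 0 0 1 0 0 1 1 1 0 0
p1 (pos 1,3,5,7,9,11,13,15,17,19,21,23,25,27,29,31): XOR of data positions = 1⊕0⊕0⊕1⊕1⊕1⊕0⊕1⊕1⊕0⊕0⊕0⊕1⊕1⊕0 = 0
p2 (pos 2,3,6,7,10,11,14,15,18,19,22,23,26,27,30,31): XOR of data positions = 1⊕0⊕0⊕0⊕1⊕1⊕0⊕0⊕1⊕0⊕0⊕0⊕1⊕0⊕0 = 1
p4 (pos 4,5,6,7,12,13,14,15,20,21,22,23,28,29,30,31): XOR of data positions = 0⊕0⊕0⊕0⊕1⊕1⊕0⊕1⊕0⊕0⊕0⊕1⊕1⊕0⊕0 = 1
p8 (pos 8,9,10,11,12,13,14,15,24,25,26,27,28,29,30,31): XOR of data positions = 1⊕0⊕1⊕0⊕1⊕1⊕0⊕1⊕0⊕0⊕1⊕1⊕1⊕0⊕0 = 0
p16 (pos 16,17,18,19,20,21,22,23,24,25,26,27,28,29,30,31): XOR of data positions = 1⊕0⊕1⊕1⊕0⊕0⊕0⊕1⊕0⊕0⊕1⊕1⊕1⊕0⊕0 = 1
Codeword: 0111000010101101101100010011100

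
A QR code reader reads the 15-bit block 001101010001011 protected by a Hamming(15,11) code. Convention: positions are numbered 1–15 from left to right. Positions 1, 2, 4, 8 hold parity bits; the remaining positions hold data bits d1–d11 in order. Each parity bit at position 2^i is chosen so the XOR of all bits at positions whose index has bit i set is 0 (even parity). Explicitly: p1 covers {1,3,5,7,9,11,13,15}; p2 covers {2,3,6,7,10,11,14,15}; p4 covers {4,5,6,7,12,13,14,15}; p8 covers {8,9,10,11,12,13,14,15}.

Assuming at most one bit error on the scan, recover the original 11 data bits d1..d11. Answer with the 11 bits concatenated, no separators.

10100001011

s1 (pos 1,3,5,7,9,11,13,15): 0⊕1⊕0⊕0⊕0⊕0⊕0⊕1 = 0
s2 (pos 2,3,6,7,10,11,14,15): 0⊕1⊕1⊕0⊕0⊕0⊕1⊕1 = 0
s4 (pos 4,5,6,7,12,13,14,15): 1⊕0⊕1⊕0⊕1⊕0⊕1⊕1 = 1
s8 (pos 8,9,10,11,12,13,14,15): 1⊕0⊕0⊕0⊕1⊕0⊕1⊕1 = 0
Syndrome s8…s1 = 0100 → error at position 4.
Flip position 4: 001101010001011 → 001001010001011
Read data bits from positions 3,5,6,7,9,10,11,12,13,14,15: 10100001011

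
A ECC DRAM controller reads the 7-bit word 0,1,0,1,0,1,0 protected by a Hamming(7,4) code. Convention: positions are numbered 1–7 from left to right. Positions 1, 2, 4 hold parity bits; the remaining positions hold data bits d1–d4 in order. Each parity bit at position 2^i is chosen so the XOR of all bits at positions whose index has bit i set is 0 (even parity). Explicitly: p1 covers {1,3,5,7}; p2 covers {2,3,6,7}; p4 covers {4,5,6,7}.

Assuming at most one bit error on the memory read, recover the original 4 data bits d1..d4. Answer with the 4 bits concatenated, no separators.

0010

s1 (pos 1,3,5,7): 0⊕0⊕0⊕0 = 0
s2 (pos 2,3,6,7): 1⊕0⊕1⊕0 = 0
s4 (pos 4,5,6,7): 1⊕0⊕1⊕0 = 0
Syndrome s4…s1 = 000 → no error.
Read data bits from positions 3,5,6,7: 0010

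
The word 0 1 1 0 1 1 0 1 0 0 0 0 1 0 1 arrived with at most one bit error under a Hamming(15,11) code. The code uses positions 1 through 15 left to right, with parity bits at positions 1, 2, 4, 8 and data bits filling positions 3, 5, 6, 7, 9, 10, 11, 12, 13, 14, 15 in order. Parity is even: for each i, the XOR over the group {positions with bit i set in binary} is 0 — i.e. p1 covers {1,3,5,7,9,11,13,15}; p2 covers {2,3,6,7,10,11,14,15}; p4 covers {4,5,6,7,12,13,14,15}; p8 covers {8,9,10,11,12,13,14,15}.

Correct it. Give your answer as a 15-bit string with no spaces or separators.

011011000000101

s1 (pos 1,3,5,7,9,11,13,15): 0⊕1⊕1⊕0⊕0⊕0⊕1⊕1 = 0
s2 (pos 2,3,6,7,10,11,14,15): 1⊕1⊕1⊕0⊕0⊕0⊕0⊕1 = 0
s4 (pos 4,5,6,7,12,13,14,15): 0⊕1⊕1⊕0⊕0⊕1⊕0⊕1 = 0
s8 (pos 8,9,10,11,12,13,14,15): 1⊕0⊕0⊕0⊕0⊕1⊕0⊕1 = 1
Syndrome s8…s1 = 1000 → error at position 8.
Flip position 8: 011011010000101 → 011011000000101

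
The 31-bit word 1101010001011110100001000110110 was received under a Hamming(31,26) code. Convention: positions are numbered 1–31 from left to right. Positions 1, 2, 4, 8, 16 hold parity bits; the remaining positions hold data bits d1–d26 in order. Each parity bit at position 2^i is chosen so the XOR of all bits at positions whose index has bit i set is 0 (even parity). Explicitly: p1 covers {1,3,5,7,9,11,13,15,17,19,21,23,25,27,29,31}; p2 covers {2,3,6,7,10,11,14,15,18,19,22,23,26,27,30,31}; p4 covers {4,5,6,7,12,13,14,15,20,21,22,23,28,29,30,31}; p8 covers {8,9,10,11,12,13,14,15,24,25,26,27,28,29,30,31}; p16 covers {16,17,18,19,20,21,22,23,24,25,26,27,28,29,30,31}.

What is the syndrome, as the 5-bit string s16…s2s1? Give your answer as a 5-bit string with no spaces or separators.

01110

s1 (pos 1,3,5,7,9,11,13,15,17,19,21,23,25,27,29,31): 1⊕0⊕0⊕0⊕0⊕0⊕1⊕1⊕1⊕0⊕0⊕0⊕0⊕1⊕1⊕0 = 0
s2 (pos 2,3,6,7,10,11,14,15,18,19,22,23,26,27,30,31): 1⊕0⊕1⊕0⊕1⊕0⊕1⊕1⊕0⊕0⊕1⊕0⊕1⊕1⊕1⊕0 = 1
s4 (pos 4,5,6,7,12,13,14,15,20,21,22,23,28,29,30,31): 1⊕0⊕1⊕0⊕1⊕1⊕1⊕1⊕0⊕0⊕1⊕0⊕0⊕1⊕1⊕0 = 1
s8 (pos 8,9,10,11,12,13,14,15,24,25,26,27,28,29,30,31): 0⊕0⊕1⊕0⊕1⊕1⊕1⊕1⊕0⊕0⊕1⊕1⊕0⊕1⊕1⊕0 = 1
s16 (pos 16,17,18,19,20,21,22,23,24,25,26,27,28,29,30,31): 0⊕1⊕0⊕0⊕0⊕0⊕1⊕0⊕0⊕0⊕1⊕1⊕0⊕1⊕1⊕0 = 0
Syndrome s16…s1 = 01110 → error at position 14.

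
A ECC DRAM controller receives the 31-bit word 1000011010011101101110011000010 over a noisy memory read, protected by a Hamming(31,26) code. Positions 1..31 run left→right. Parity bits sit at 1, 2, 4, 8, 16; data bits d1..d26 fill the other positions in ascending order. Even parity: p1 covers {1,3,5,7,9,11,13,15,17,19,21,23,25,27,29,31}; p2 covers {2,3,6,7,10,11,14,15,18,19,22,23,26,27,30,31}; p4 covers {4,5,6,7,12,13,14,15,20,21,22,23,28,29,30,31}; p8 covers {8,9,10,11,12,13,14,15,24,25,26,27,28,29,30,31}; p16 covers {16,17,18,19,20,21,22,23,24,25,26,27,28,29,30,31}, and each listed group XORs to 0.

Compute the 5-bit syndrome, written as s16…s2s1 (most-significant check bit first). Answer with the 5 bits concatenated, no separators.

s1 (pos 1,3,5,7,9,11,13,15,17,19,21,23,25,27,29,31): 1⊕0⊕0⊕1⊕1⊕0⊕1⊕0⊕1⊕1⊕1⊕0⊕1⊕0⊕0⊕0 = 0
s2 (pos 2,3,6,7,10,11,14,15,18,19,22,23,26,27,30,31): 0⊕0⊕1⊕1⊕0⊕0⊕1⊕0⊕0⊕1⊕0⊕0⊕0⊕0⊕1⊕0 = 1
s4 (pos 4,5,6,7,12,13,14,15,20,21,22,23,28,29,30,31): 0⊕0⊕1⊕1⊕1⊕1⊕1⊕0⊕1⊕1⊕0⊕0⊕0⊕0⊕1⊕0 = 0
s8 (pos 8,9,10,11,12,13,14,15,24,25,26,27,28,29,30,31): 0⊕1⊕0⊕0⊕1⊕1⊕1⊕0⊕1⊕1⊕0⊕0⊕0⊕0⊕1⊕0 = 1
s16 (pos 16,17,18,19,20,21,22,23,24,25,26,27,28,29,30,31): 1⊕1⊕0⊕1⊕1⊕1⊕0⊕0⊕1⊕1⊕0⊕0⊕0⊕0⊕1⊕0 = 0
Syndrome s16…s1 = 01010 → error at position 10.

01010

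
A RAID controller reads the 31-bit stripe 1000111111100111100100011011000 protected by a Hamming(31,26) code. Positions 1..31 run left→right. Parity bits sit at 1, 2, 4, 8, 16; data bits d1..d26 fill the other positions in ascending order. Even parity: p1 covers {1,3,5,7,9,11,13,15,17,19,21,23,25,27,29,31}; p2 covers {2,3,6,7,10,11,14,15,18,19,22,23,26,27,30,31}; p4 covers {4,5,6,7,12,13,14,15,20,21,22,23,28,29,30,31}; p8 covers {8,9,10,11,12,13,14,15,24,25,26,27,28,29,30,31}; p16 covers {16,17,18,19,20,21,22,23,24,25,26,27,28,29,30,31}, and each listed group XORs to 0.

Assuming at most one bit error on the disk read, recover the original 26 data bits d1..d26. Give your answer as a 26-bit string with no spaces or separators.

s1 (pos 1,3,5,7,9,11,13,15,17,19,21,23,25,27,29,31): 1⊕0⊕1⊕1⊕1⊕1⊕0⊕1⊕1⊕0⊕0⊕0⊕1⊕1⊕0⊕0 = 1
s2 (pos 2,3,6,7,10,11,14,15,18,19,22,23,26,27,30,31): 0⊕0⊕1⊕1⊕1⊕1⊕1⊕1⊕0⊕0⊕0⊕0⊕0⊕1⊕0⊕0 = 1
s4 (pos 4,5,6,7,12,13,14,15,20,21,22,23,28,29,30,31): 0⊕1⊕1⊕1⊕0⊕0⊕1⊕1⊕1⊕0⊕0⊕0⊕1⊕0⊕0⊕0 = 1
s8 (pos 8,9,10,11,12,13,14,15,24,25,26,27,28,29,30,31): 1⊕1⊕1⊕1⊕0⊕0⊕1⊕1⊕1⊕1⊕0⊕1⊕1⊕0⊕0⊕0 = 0
s16 (pos 16,17,18,19,20,21,22,23,24,25,26,27,28,29,30,31): 1⊕1⊕0⊕0⊕1⊕0⊕0⊕0⊕1⊕1⊕0⊕1⊕1⊕0⊕0⊕0 = 1
Syndrome s16…s1 = 10111 → error at position 23.
Flip position 23: 1000111111100111100100011011000 → 1000111111100111100100111011000
Read data bits from positions 3,5,6,7,9,10,11,12,13,14,15,17,18,19,20,21,22,23,24,25,26,27,28,29,30,31: 01111110011100100111011000

01111110011100100111011000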